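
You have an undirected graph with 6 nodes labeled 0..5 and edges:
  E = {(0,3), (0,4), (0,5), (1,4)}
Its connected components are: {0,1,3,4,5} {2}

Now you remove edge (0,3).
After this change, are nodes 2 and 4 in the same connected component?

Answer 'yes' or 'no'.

Initial components: {0,1,3,4,5} {2}
Removing edge (0,3): it was a bridge — component count 2 -> 3.
New components: {0,1,4,5} {2} {3}
Are 2 and 4 in the same component? no

Answer: no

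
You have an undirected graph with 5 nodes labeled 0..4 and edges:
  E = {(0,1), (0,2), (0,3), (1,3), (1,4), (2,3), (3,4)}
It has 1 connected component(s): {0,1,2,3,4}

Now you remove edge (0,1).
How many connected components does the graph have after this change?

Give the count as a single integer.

Initial component count: 1
Remove (0,1): not a bridge. Count unchanged: 1.
  After removal, components: {0,1,2,3,4}
New component count: 1

Answer: 1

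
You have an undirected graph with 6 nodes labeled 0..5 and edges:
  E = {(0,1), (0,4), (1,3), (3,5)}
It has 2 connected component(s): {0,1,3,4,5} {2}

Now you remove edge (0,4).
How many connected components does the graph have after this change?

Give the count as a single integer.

Initial component count: 2
Remove (0,4): it was a bridge. Count increases: 2 -> 3.
  After removal, components: {0,1,3,5} {2} {4}
New component count: 3

Answer: 3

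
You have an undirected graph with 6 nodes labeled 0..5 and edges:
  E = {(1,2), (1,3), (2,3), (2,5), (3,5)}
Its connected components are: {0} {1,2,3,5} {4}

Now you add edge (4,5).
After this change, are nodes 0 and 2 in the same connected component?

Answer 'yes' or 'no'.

Answer: no

Derivation:
Initial components: {0} {1,2,3,5} {4}
Adding edge (4,5): merges {4} and {1,2,3,5}.
New components: {0} {1,2,3,4,5}
Are 0 and 2 in the same component? no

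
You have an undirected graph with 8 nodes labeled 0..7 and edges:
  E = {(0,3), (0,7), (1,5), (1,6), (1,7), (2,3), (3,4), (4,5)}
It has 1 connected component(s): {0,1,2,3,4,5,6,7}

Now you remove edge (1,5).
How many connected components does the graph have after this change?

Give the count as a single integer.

Answer: 1

Derivation:
Initial component count: 1
Remove (1,5): not a bridge. Count unchanged: 1.
  After removal, components: {0,1,2,3,4,5,6,7}
New component count: 1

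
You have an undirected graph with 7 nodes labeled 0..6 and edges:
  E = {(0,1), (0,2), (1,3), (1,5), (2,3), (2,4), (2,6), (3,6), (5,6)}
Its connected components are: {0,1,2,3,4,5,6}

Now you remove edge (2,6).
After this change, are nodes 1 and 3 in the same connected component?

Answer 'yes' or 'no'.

Initial components: {0,1,2,3,4,5,6}
Removing edge (2,6): not a bridge — component count unchanged at 1.
New components: {0,1,2,3,4,5,6}
Are 1 and 3 in the same component? yes

Answer: yes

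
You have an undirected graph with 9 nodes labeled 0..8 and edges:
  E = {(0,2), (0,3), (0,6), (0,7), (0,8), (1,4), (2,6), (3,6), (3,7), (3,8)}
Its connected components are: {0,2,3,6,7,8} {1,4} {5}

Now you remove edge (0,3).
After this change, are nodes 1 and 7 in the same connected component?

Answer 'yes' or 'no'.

Answer: no

Derivation:
Initial components: {0,2,3,6,7,8} {1,4} {5}
Removing edge (0,3): not a bridge — component count unchanged at 3.
New components: {0,2,3,6,7,8} {1,4} {5}
Are 1 and 7 in the same component? no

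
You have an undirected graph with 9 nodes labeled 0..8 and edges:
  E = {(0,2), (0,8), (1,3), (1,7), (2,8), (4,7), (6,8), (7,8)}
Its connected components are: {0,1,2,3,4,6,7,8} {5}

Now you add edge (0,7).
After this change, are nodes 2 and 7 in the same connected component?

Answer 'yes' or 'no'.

Answer: yes

Derivation:
Initial components: {0,1,2,3,4,6,7,8} {5}
Adding edge (0,7): both already in same component {0,1,2,3,4,6,7,8}. No change.
New components: {0,1,2,3,4,6,7,8} {5}
Are 2 and 7 in the same component? yes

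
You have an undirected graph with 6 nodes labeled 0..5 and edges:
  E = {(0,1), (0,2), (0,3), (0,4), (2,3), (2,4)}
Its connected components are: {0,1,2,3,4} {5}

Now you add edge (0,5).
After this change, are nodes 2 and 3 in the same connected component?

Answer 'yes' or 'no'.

Answer: yes

Derivation:
Initial components: {0,1,2,3,4} {5}
Adding edge (0,5): merges {0,1,2,3,4} and {5}.
New components: {0,1,2,3,4,5}
Are 2 and 3 in the same component? yes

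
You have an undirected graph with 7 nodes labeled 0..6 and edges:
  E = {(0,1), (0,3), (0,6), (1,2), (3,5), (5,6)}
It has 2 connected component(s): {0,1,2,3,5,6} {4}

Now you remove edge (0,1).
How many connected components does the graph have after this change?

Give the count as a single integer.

Initial component count: 2
Remove (0,1): it was a bridge. Count increases: 2 -> 3.
  After removal, components: {0,3,5,6} {1,2} {4}
New component count: 3

Answer: 3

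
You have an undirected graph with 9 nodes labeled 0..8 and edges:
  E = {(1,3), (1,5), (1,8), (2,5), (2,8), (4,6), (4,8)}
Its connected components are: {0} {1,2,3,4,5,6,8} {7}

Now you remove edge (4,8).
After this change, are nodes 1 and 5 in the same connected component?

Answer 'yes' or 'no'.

Initial components: {0} {1,2,3,4,5,6,8} {7}
Removing edge (4,8): it was a bridge — component count 3 -> 4.
New components: {0} {1,2,3,5,8} {4,6} {7}
Are 1 and 5 in the same component? yes

Answer: yes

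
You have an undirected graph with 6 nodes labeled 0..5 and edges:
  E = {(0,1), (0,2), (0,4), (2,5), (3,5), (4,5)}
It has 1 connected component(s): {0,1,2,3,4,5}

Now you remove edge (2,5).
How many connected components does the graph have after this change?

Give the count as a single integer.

Initial component count: 1
Remove (2,5): not a bridge. Count unchanged: 1.
  After removal, components: {0,1,2,3,4,5}
New component count: 1

Answer: 1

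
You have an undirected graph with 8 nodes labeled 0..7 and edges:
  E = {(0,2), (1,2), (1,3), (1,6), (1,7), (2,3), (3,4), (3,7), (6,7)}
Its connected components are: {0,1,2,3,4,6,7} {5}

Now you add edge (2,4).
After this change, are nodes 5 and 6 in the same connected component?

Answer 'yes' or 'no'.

Initial components: {0,1,2,3,4,6,7} {5}
Adding edge (2,4): both already in same component {0,1,2,3,4,6,7}. No change.
New components: {0,1,2,3,4,6,7} {5}
Are 5 and 6 in the same component? no

Answer: no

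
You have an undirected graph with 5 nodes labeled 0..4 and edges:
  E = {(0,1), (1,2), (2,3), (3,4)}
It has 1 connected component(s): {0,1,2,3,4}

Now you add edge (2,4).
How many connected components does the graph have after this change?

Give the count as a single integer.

Initial component count: 1
Add (2,4): endpoints already in same component. Count unchanged: 1.
New component count: 1

Answer: 1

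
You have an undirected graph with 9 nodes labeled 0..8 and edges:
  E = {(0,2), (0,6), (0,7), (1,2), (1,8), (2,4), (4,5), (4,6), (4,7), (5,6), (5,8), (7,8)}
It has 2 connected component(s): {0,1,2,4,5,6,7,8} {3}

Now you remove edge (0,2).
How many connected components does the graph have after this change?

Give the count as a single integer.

Answer: 2

Derivation:
Initial component count: 2
Remove (0,2): not a bridge. Count unchanged: 2.
  After removal, components: {0,1,2,4,5,6,7,8} {3}
New component count: 2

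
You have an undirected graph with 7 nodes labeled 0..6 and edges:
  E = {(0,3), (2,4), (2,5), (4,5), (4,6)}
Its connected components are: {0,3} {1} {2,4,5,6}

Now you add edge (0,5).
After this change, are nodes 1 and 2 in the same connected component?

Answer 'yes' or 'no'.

Answer: no

Derivation:
Initial components: {0,3} {1} {2,4,5,6}
Adding edge (0,5): merges {0,3} and {2,4,5,6}.
New components: {0,2,3,4,5,6} {1}
Are 1 and 2 in the same component? no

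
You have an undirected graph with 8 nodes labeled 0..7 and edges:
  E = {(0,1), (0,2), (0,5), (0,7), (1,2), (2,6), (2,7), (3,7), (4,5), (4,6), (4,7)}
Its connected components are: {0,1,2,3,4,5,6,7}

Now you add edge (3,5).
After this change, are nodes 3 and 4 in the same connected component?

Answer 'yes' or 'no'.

Initial components: {0,1,2,3,4,5,6,7}
Adding edge (3,5): both already in same component {0,1,2,3,4,5,6,7}. No change.
New components: {0,1,2,3,4,5,6,7}
Are 3 and 4 in the same component? yes

Answer: yes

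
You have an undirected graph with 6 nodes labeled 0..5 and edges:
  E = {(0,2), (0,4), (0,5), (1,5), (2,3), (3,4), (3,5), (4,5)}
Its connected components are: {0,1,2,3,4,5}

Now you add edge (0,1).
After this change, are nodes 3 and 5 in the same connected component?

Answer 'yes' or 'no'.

Initial components: {0,1,2,3,4,5}
Adding edge (0,1): both already in same component {0,1,2,3,4,5}. No change.
New components: {0,1,2,3,4,5}
Are 3 and 5 in the same component? yes

Answer: yes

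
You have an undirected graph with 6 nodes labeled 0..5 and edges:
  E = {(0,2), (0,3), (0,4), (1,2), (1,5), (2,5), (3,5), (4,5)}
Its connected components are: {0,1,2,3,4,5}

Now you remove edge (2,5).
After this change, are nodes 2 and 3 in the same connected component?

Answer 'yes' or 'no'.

Initial components: {0,1,2,3,4,5}
Removing edge (2,5): not a bridge — component count unchanged at 1.
New components: {0,1,2,3,4,5}
Are 2 and 3 in the same component? yes

Answer: yes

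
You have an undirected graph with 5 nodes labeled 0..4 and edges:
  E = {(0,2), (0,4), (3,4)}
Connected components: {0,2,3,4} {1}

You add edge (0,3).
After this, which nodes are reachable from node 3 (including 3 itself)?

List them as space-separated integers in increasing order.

Before: nodes reachable from 3: {0,2,3,4}
Adding (0,3): both endpoints already in same component. Reachability from 3 unchanged.
After: nodes reachable from 3: {0,2,3,4}

Answer: 0 2 3 4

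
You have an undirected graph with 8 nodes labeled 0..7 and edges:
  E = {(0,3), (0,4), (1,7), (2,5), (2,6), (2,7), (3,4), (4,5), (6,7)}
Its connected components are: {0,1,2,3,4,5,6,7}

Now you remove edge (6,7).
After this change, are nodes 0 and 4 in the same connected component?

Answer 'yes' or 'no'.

Answer: yes

Derivation:
Initial components: {0,1,2,3,4,5,6,7}
Removing edge (6,7): not a bridge — component count unchanged at 1.
New components: {0,1,2,3,4,5,6,7}
Are 0 and 4 in the same component? yes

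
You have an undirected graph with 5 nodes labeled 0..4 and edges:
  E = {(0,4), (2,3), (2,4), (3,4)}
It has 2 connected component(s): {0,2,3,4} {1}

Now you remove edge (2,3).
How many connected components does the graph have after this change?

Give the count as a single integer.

Answer: 2

Derivation:
Initial component count: 2
Remove (2,3): not a bridge. Count unchanged: 2.
  After removal, components: {0,2,3,4} {1}
New component count: 2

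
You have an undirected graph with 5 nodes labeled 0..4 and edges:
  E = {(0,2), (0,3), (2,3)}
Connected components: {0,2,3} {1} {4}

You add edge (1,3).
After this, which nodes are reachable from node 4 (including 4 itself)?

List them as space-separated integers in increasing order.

Answer: 4

Derivation:
Before: nodes reachable from 4: {4}
Adding (1,3): merges two components, but neither contains 4. Reachability from 4 unchanged.
After: nodes reachable from 4: {4}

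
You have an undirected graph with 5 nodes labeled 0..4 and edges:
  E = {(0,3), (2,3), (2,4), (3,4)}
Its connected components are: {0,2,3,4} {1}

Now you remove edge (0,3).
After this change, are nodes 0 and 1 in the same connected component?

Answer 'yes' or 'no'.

Initial components: {0,2,3,4} {1}
Removing edge (0,3): it was a bridge — component count 2 -> 3.
New components: {0} {1} {2,3,4}
Are 0 and 1 in the same component? no

Answer: no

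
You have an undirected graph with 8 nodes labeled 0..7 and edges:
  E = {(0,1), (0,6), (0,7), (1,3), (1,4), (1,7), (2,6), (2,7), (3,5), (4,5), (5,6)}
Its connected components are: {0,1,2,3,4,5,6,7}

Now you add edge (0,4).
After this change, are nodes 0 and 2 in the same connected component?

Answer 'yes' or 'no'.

Initial components: {0,1,2,3,4,5,6,7}
Adding edge (0,4): both already in same component {0,1,2,3,4,5,6,7}. No change.
New components: {0,1,2,3,4,5,6,7}
Are 0 and 2 in the same component? yes

Answer: yes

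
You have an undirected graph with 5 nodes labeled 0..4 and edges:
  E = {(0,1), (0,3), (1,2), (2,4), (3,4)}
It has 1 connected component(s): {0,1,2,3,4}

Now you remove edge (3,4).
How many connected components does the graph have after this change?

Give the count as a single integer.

Initial component count: 1
Remove (3,4): not a bridge. Count unchanged: 1.
  After removal, components: {0,1,2,3,4}
New component count: 1

Answer: 1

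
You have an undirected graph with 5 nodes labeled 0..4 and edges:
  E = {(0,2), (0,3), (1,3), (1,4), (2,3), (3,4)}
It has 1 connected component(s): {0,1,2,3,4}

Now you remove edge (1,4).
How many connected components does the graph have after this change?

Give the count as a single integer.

Initial component count: 1
Remove (1,4): not a bridge. Count unchanged: 1.
  After removal, components: {0,1,2,3,4}
New component count: 1

Answer: 1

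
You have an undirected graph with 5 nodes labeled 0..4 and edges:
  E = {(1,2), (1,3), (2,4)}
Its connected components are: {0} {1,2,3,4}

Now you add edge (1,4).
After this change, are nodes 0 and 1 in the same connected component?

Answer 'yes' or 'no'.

Answer: no

Derivation:
Initial components: {0} {1,2,3,4}
Adding edge (1,4): both already in same component {1,2,3,4}. No change.
New components: {0} {1,2,3,4}
Are 0 and 1 in the same component? no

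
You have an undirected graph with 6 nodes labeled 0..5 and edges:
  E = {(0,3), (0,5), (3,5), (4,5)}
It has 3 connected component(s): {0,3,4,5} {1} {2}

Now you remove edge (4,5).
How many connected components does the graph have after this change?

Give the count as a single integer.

Initial component count: 3
Remove (4,5): it was a bridge. Count increases: 3 -> 4.
  After removal, components: {0,3,5} {1} {2} {4}
New component count: 4

Answer: 4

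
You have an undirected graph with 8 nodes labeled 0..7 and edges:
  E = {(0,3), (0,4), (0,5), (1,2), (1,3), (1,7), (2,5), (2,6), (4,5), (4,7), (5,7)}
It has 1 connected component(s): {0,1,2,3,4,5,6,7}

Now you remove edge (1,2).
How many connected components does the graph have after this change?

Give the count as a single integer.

Initial component count: 1
Remove (1,2): not a bridge. Count unchanged: 1.
  After removal, components: {0,1,2,3,4,5,6,7}
New component count: 1

Answer: 1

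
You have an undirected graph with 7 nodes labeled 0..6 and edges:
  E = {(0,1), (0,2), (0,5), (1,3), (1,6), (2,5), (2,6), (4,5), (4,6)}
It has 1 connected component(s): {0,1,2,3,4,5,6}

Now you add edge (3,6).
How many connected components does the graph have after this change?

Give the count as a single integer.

Initial component count: 1
Add (3,6): endpoints already in same component. Count unchanged: 1.
New component count: 1

Answer: 1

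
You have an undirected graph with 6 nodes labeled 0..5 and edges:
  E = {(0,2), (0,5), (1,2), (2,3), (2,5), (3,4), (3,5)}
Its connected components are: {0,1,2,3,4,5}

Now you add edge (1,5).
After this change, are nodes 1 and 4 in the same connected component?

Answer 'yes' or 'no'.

Answer: yes

Derivation:
Initial components: {0,1,2,3,4,5}
Adding edge (1,5): both already in same component {0,1,2,3,4,5}. No change.
New components: {0,1,2,3,4,5}
Are 1 and 4 in the same component? yes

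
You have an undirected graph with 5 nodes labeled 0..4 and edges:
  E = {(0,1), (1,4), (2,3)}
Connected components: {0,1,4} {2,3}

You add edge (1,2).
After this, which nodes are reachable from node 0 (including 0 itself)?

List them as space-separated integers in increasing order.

Before: nodes reachable from 0: {0,1,4}
Adding (1,2): merges 0's component with another. Reachability grows.
After: nodes reachable from 0: {0,1,2,3,4}

Answer: 0 1 2 3 4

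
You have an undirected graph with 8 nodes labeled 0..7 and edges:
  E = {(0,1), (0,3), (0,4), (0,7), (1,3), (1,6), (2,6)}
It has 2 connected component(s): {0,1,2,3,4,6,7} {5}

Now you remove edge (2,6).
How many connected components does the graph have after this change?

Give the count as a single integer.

Initial component count: 2
Remove (2,6): it was a bridge. Count increases: 2 -> 3.
  After removal, components: {0,1,3,4,6,7} {2} {5}
New component count: 3

Answer: 3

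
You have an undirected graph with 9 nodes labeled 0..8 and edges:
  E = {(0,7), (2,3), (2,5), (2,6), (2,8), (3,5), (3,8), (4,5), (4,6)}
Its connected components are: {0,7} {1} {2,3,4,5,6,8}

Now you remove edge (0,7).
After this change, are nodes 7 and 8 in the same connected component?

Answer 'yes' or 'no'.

Initial components: {0,7} {1} {2,3,4,5,6,8}
Removing edge (0,7): it was a bridge — component count 3 -> 4.
New components: {0} {1} {2,3,4,5,6,8} {7}
Are 7 and 8 in the same component? no

Answer: no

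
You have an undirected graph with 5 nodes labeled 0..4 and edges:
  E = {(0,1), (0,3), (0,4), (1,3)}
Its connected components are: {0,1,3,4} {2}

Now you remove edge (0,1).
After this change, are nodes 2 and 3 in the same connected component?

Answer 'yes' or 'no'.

Answer: no

Derivation:
Initial components: {0,1,3,4} {2}
Removing edge (0,1): not a bridge — component count unchanged at 2.
New components: {0,1,3,4} {2}
Are 2 and 3 in the same component? no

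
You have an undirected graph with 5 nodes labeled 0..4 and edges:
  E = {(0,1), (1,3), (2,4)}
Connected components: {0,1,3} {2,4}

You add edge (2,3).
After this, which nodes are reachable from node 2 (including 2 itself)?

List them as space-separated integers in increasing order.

Before: nodes reachable from 2: {2,4}
Adding (2,3): merges 2's component with another. Reachability grows.
After: nodes reachable from 2: {0,1,2,3,4}

Answer: 0 1 2 3 4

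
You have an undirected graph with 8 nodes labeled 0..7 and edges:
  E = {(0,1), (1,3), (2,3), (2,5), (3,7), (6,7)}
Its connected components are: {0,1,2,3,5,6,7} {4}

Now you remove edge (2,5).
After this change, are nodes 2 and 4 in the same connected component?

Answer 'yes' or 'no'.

Answer: no

Derivation:
Initial components: {0,1,2,3,5,6,7} {4}
Removing edge (2,5): it was a bridge — component count 2 -> 3.
New components: {0,1,2,3,6,7} {4} {5}
Are 2 and 4 in the same component? no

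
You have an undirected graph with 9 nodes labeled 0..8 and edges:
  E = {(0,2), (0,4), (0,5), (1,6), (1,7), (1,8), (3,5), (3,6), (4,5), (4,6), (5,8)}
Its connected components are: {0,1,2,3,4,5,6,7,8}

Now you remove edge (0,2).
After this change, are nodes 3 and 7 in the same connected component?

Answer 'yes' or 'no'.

Answer: yes

Derivation:
Initial components: {0,1,2,3,4,5,6,7,8}
Removing edge (0,2): it was a bridge — component count 1 -> 2.
New components: {0,1,3,4,5,6,7,8} {2}
Are 3 and 7 in the same component? yes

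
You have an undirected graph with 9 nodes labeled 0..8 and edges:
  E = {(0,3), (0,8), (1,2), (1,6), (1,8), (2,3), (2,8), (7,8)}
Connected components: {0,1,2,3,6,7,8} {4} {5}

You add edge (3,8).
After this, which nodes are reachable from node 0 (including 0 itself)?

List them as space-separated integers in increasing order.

Before: nodes reachable from 0: {0,1,2,3,6,7,8}
Adding (3,8): both endpoints already in same component. Reachability from 0 unchanged.
After: nodes reachable from 0: {0,1,2,3,6,7,8}

Answer: 0 1 2 3 6 7 8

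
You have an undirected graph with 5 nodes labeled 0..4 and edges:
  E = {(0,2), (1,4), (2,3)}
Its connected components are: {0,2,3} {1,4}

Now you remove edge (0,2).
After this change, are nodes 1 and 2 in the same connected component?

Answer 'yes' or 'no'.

Answer: no

Derivation:
Initial components: {0,2,3} {1,4}
Removing edge (0,2): it was a bridge — component count 2 -> 3.
New components: {0} {1,4} {2,3}
Are 1 and 2 in the same component? no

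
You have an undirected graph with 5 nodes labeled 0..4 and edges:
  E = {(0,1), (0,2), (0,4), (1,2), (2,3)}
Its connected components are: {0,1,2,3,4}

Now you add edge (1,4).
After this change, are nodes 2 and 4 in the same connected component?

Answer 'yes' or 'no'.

Initial components: {0,1,2,3,4}
Adding edge (1,4): both already in same component {0,1,2,3,4}. No change.
New components: {0,1,2,3,4}
Are 2 and 4 in the same component? yes

Answer: yes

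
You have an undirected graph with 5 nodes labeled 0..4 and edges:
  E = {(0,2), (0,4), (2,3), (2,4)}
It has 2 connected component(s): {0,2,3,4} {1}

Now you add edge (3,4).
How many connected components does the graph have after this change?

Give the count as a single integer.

Initial component count: 2
Add (3,4): endpoints already in same component. Count unchanged: 2.
New component count: 2

Answer: 2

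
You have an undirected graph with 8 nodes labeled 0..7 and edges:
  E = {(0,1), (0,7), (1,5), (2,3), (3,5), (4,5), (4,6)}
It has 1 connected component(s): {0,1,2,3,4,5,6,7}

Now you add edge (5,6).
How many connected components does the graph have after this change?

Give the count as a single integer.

Answer: 1

Derivation:
Initial component count: 1
Add (5,6): endpoints already in same component. Count unchanged: 1.
New component count: 1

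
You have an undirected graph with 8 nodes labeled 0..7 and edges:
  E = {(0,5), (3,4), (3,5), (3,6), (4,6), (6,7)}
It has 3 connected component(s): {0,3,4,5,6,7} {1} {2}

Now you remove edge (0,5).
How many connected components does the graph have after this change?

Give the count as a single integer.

Answer: 4

Derivation:
Initial component count: 3
Remove (0,5): it was a bridge. Count increases: 3 -> 4.
  After removal, components: {0} {1} {2} {3,4,5,6,7}
New component count: 4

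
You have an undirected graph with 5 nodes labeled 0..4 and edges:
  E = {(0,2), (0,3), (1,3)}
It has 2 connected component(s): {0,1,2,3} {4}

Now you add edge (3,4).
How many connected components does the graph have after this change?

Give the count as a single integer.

Initial component count: 2
Add (3,4): merges two components. Count decreases: 2 -> 1.
New component count: 1

Answer: 1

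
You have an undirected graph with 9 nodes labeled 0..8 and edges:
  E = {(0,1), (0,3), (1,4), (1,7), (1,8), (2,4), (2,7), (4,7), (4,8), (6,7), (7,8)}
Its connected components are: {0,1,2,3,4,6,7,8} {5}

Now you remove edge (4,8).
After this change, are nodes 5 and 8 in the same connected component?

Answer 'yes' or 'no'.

Answer: no

Derivation:
Initial components: {0,1,2,3,4,6,7,8} {5}
Removing edge (4,8): not a bridge — component count unchanged at 2.
New components: {0,1,2,3,4,6,7,8} {5}
Are 5 and 8 in the same component? no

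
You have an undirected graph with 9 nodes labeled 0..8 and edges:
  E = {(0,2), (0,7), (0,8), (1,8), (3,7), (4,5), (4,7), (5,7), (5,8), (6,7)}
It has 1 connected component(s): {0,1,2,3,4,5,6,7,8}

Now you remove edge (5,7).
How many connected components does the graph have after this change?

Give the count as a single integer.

Answer: 1

Derivation:
Initial component count: 1
Remove (5,7): not a bridge. Count unchanged: 1.
  After removal, components: {0,1,2,3,4,5,6,7,8}
New component count: 1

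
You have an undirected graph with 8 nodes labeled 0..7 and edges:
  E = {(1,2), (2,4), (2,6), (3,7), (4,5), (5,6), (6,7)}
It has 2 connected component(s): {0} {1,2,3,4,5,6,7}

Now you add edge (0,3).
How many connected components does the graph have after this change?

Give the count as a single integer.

Initial component count: 2
Add (0,3): merges two components. Count decreases: 2 -> 1.
New component count: 1

Answer: 1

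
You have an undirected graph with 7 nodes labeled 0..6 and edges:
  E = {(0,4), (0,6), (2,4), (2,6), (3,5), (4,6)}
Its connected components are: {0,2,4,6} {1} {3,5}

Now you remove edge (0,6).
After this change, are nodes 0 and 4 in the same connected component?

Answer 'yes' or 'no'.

Answer: yes

Derivation:
Initial components: {0,2,4,6} {1} {3,5}
Removing edge (0,6): not a bridge — component count unchanged at 3.
New components: {0,2,4,6} {1} {3,5}
Are 0 and 4 in the same component? yes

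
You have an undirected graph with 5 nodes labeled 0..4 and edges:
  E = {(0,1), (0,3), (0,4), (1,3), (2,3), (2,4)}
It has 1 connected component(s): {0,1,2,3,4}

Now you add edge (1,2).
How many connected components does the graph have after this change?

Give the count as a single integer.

Initial component count: 1
Add (1,2): endpoints already in same component. Count unchanged: 1.
New component count: 1

Answer: 1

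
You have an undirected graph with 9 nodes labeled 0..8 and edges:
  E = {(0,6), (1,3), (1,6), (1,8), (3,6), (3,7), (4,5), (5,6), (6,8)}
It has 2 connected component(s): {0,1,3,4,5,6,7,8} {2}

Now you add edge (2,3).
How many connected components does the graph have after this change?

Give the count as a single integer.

Answer: 1

Derivation:
Initial component count: 2
Add (2,3): merges two components. Count decreases: 2 -> 1.
New component count: 1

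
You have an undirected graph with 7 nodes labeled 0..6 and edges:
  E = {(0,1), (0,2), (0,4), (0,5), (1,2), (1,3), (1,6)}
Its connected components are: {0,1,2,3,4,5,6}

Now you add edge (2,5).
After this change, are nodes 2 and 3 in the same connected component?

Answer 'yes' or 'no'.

Initial components: {0,1,2,3,4,5,6}
Adding edge (2,5): both already in same component {0,1,2,3,4,5,6}. No change.
New components: {0,1,2,3,4,5,6}
Are 2 and 3 in the same component? yes

Answer: yes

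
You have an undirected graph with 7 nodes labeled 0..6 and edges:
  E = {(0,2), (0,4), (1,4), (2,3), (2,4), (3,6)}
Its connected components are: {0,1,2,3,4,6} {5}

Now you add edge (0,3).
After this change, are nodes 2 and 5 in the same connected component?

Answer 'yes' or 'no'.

Answer: no

Derivation:
Initial components: {0,1,2,3,4,6} {5}
Adding edge (0,3): both already in same component {0,1,2,3,4,6}. No change.
New components: {0,1,2,3,4,6} {5}
Are 2 and 5 in the same component? no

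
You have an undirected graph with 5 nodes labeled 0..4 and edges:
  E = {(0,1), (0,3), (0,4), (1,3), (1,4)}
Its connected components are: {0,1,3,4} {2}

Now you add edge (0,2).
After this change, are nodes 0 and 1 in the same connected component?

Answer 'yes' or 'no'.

Answer: yes

Derivation:
Initial components: {0,1,3,4} {2}
Adding edge (0,2): merges {0,1,3,4} and {2}.
New components: {0,1,2,3,4}
Are 0 and 1 in the same component? yes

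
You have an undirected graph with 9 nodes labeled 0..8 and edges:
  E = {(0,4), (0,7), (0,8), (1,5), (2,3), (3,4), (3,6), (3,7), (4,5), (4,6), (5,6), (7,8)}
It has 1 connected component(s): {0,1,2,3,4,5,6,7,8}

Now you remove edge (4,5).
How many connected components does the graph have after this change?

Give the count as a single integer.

Answer: 1

Derivation:
Initial component count: 1
Remove (4,5): not a bridge. Count unchanged: 1.
  After removal, components: {0,1,2,3,4,5,6,7,8}
New component count: 1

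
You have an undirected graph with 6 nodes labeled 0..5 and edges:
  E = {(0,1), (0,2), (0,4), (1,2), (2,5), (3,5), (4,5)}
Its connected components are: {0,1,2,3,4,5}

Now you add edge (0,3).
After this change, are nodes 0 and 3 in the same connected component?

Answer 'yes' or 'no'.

Answer: yes

Derivation:
Initial components: {0,1,2,3,4,5}
Adding edge (0,3): both already in same component {0,1,2,3,4,5}. No change.
New components: {0,1,2,3,4,5}
Are 0 and 3 in the same component? yes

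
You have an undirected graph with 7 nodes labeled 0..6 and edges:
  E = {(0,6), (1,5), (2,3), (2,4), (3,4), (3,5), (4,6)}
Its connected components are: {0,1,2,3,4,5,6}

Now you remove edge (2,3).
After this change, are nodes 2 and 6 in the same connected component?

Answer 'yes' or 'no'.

Initial components: {0,1,2,3,4,5,6}
Removing edge (2,3): not a bridge — component count unchanged at 1.
New components: {0,1,2,3,4,5,6}
Are 2 and 6 in the same component? yes

Answer: yes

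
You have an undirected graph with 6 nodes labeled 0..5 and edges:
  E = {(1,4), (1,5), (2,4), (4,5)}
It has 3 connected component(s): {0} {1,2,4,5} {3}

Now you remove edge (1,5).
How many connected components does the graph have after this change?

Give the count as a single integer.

Answer: 3

Derivation:
Initial component count: 3
Remove (1,5): not a bridge. Count unchanged: 3.
  After removal, components: {0} {1,2,4,5} {3}
New component count: 3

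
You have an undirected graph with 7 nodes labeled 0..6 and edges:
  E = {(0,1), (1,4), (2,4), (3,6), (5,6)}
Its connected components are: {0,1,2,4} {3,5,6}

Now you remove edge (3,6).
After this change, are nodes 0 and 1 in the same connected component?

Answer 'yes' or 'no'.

Initial components: {0,1,2,4} {3,5,6}
Removing edge (3,6): it was a bridge — component count 2 -> 3.
New components: {0,1,2,4} {3} {5,6}
Are 0 and 1 in the same component? yes

Answer: yes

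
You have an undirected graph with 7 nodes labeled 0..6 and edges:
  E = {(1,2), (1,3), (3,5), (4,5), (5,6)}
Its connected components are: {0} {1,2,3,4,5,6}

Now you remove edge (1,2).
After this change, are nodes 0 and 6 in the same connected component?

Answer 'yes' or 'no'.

Initial components: {0} {1,2,3,4,5,6}
Removing edge (1,2): it was a bridge — component count 2 -> 3.
New components: {0} {1,3,4,5,6} {2}
Are 0 and 6 in the same component? no

Answer: no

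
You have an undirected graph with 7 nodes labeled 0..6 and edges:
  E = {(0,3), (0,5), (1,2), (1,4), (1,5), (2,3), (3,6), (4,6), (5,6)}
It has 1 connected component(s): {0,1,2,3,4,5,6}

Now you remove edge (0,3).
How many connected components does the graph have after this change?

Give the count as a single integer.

Answer: 1

Derivation:
Initial component count: 1
Remove (0,3): not a bridge. Count unchanged: 1.
  After removal, components: {0,1,2,3,4,5,6}
New component count: 1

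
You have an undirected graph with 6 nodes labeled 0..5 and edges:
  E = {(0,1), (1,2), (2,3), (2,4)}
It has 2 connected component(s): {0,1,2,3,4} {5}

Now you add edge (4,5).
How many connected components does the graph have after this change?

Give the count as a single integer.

Initial component count: 2
Add (4,5): merges two components. Count decreases: 2 -> 1.
New component count: 1

Answer: 1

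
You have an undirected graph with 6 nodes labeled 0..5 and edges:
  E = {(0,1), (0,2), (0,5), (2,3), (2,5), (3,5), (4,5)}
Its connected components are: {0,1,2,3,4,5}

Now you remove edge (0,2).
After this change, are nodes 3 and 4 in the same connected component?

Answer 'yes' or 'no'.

Initial components: {0,1,2,3,4,5}
Removing edge (0,2): not a bridge — component count unchanged at 1.
New components: {0,1,2,3,4,5}
Are 3 and 4 in the same component? yes

Answer: yes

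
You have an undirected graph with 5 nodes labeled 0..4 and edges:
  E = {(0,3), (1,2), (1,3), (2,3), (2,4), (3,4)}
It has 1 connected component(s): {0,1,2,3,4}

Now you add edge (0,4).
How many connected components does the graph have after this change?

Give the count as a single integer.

Answer: 1

Derivation:
Initial component count: 1
Add (0,4): endpoints already in same component. Count unchanged: 1.
New component count: 1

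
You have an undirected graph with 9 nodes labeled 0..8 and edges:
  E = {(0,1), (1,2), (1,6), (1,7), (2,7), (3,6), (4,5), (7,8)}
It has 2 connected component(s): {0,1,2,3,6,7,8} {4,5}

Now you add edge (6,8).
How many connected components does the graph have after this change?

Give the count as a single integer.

Answer: 2

Derivation:
Initial component count: 2
Add (6,8): endpoints already in same component. Count unchanged: 2.
New component count: 2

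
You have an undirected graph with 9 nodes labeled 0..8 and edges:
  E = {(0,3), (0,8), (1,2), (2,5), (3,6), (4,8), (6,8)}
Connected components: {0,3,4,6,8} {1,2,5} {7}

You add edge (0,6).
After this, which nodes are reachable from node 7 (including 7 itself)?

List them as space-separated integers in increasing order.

Answer: 7

Derivation:
Before: nodes reachable from 7: {7}
Adding (0,6): both endpoints already in same component. Reachability from 7 unchanged.
After: nodes reachable from 7: {7}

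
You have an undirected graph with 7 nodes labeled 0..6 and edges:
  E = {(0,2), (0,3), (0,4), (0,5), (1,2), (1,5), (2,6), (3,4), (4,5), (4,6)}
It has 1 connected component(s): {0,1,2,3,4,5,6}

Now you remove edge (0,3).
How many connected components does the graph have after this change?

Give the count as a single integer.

Initial component count: 1
Remove (0,3): not a bridge. Count unchanged: 1.
  After removal, components: {0,1,2,3,4,5,6}
New component count: 1

Answer: 1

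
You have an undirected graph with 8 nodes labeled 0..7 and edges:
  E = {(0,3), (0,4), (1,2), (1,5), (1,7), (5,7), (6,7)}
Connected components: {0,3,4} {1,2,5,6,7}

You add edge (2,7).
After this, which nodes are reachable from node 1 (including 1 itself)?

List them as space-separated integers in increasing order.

Before: nodes reachable from 1: {1,2,5,6,7}
Adding (2,7): both endpoints already in same component. Reachability from 1 unchanged.
After: nodes reachable from 1: {1,2,5,6,7}

Answer: 1 2 5 6 7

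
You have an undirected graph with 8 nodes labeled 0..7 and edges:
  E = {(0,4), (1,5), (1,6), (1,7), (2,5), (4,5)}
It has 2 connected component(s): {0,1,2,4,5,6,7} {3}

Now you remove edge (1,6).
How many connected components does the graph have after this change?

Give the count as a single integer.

Answer: 3

Derivation:
Initial component count: 2
Remove (1,6): it was a bridge. Count increases: 2 -> 3.
  After removal, components: {0,1,2,4,5,7} {3} {6}
New component count: 3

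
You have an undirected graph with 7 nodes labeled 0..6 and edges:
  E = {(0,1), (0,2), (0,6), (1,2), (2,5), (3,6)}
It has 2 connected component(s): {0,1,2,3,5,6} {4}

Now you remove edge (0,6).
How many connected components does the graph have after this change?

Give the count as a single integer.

Initial component count: 2
Remove (0,6): it was a bridge. Count increases: 2 -> 3.
  After removal, components: {0,1,2,5} {3,6} {4}
New component count: 3

Answer: 3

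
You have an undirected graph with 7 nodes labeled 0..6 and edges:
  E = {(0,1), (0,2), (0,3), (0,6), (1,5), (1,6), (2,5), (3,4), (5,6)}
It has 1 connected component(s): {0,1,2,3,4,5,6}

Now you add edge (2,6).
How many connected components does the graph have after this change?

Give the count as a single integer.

Answer: 1

Derivation:
Initial component count: 1
Add (2,6): endpoints already in same component. Count unchanged: 1.
New component count: 1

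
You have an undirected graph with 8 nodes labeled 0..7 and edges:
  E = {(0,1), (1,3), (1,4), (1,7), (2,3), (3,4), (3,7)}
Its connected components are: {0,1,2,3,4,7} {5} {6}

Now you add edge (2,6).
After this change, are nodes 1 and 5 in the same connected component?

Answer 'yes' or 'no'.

Initial components: {0,1,2,3,4,7} {5} {6}
Adding edge (2,6): merges {0,1,2,3,4,7} and {6}.
New components: {0,1,2,3,4,6,7} {5}
Are 1 and 5 in the same component? no

Answer: no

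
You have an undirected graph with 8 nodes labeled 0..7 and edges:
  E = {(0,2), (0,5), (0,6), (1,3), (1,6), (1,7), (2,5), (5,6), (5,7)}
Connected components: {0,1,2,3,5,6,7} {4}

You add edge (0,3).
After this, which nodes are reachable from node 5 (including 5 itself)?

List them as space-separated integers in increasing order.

Answer: 0 1 2 3 5 6 7

Derivation:
Before: nodes reachable from 5: {0,1,2,3,5,6,7}
Adding (0,3): both endpoints already in same component. Reachability from 5 unchanged.
After: nodes reachable from 5: {0,1,2,3,5,6,7}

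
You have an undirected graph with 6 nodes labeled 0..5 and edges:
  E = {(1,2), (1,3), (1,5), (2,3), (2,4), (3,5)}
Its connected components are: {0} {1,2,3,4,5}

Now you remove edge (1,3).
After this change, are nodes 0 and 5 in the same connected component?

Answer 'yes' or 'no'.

Answer: no

Derivation:
Initial components: {0} {1,2,3,4,5}
Removing edge (1,3): not a bridge — component count unchanged at 2.
New components: {0} {1,2,3,4,5}
Are 0 and 5 in the same component? no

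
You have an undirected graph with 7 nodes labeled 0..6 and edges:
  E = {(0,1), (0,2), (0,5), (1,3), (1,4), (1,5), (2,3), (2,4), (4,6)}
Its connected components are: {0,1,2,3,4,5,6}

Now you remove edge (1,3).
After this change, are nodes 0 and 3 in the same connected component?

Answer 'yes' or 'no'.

Initial components: {0,1,2,3,4,5,6}
Removing edge (1,3): not a bridge — component count unchanged at 1.
New components: {0,1,2,3,4,5,6}
Are 0 and 3 in the same component? yes

Answer: yes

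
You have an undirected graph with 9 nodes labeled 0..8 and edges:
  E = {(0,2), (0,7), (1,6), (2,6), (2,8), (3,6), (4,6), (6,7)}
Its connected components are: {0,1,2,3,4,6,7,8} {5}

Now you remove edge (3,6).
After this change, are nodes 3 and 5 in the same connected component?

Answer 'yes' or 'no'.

Initial components: {0,1,2,3,4,6,7,8} {5}
Removing edge (3,6): it was a bridge — component count 2 -> 3.
New components: {0,1,2,4,6,7,8} {3} {5}
Are 3 and 5 in the same component? no

Answer: no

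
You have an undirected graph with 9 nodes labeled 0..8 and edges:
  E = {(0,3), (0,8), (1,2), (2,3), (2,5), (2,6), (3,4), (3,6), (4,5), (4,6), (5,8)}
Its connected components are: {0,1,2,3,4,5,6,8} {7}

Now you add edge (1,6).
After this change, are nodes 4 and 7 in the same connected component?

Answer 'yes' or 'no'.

Initial components: {0,1,2,3,4,5,6,8} {7}
Adding edge (1,6): both already in same component {0,1,2,3,4,5,6,8}. No change.
New components: {0,1,2,3,4,5,6,8} {7}
Are 4 and 7 in the same component? no

Answer: no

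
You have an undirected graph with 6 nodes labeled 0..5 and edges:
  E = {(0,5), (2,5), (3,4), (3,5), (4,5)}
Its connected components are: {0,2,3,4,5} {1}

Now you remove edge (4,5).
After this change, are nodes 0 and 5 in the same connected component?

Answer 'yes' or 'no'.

Answer: yes

Derivation:
Initial components: {0,2,3,4,5} {1}
Removing edge (4,5): not a bridge — component count unchanged at 2.
New components: {0,2,3,4,5} {1}
Are 0 and 5 in the same component? yes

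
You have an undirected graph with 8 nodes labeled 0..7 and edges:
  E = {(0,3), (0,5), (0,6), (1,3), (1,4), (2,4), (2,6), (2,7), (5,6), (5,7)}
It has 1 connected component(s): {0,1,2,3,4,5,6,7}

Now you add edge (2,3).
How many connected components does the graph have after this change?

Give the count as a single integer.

Initial component count: 1
Add (2,3): endpoints already in same component. Count unchanged: 1.
New component count: 1

Answer: 1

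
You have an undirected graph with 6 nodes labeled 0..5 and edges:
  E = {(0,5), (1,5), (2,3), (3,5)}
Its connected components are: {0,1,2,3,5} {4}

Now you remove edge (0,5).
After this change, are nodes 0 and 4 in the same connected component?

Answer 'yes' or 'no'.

Answer: no

Derivation:
Initial components: {0,1,2,3,5} {4}
Removing edge (0,5): it was a bridge — component count 2 -> 3.
New components: {0} {1,2,3,5} {4}
Are 0 and 4 in the same component? no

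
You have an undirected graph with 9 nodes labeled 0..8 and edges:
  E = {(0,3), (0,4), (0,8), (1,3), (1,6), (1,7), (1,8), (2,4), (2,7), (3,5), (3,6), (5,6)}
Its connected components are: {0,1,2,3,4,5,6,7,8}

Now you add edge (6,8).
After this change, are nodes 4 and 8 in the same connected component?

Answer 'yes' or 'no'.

Answer: yes

Derivation:
Initial components: {0,1,2,3,4,5,6,7,8}
Adding edge (6,8): both already in same component {0,1,2,3,4,5,6,7,8}. No change.
New components: {0,1,2,3,4,5,6,7,8}
Are 4 and 8 in the same component? yes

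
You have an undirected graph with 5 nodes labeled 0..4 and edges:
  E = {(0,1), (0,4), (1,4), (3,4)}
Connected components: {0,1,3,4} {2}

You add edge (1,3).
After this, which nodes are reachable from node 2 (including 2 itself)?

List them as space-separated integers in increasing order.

Answer: 2

Derivation:
Before: nodes reachable from 2: {2}
Adding (1,3): both endpoints already in same component. Reachability from 2 unchanged.
After: nodes reachable from 2: {2}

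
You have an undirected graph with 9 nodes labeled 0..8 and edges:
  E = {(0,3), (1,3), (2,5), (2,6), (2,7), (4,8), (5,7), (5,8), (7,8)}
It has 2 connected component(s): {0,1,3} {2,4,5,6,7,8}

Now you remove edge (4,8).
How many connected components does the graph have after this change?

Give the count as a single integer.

Initial component count: 2
Remove (4,8): it was a bridge. Count increases: 2 -> 3.
  After removal, components: {0,1,3} {2,5,6,7,8} {4}
New component count: 3

Answer: 3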